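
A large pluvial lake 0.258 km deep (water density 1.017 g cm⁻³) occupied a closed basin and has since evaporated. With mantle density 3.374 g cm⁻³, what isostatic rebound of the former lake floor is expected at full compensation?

0.0778 km

u = d ρ_w/ρ_m = 0.258 km × 1.017/3.374 = 0.0778 km.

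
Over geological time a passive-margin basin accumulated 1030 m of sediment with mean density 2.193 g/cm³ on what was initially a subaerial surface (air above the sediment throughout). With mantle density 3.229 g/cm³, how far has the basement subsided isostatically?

Subaerial load: s = t ρ_sed / ρ_m = 1030 m × 2.193/3.229 = 700 m.

700 m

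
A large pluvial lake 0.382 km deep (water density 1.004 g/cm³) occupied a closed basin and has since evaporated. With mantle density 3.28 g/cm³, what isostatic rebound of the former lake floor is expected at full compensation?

0.117 km

u = d ρ_w/ρ_m = 0.382 km × 1.004/3.28 = 0.117 km.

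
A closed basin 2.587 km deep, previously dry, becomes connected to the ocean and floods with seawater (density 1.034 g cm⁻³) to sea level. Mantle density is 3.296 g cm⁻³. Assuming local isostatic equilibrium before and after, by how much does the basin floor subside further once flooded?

1.18 km

After flooding the water column is d + s deep. Its weight must equal the weight of mantle displaced by the extra subsidence s: (d + s) ρ_w = s ρ_m.
s = d ρ_w / (ρ_m − ρ_w) = 2.587 km × 1.034/(3.296 − 1.034) = 1.18 km.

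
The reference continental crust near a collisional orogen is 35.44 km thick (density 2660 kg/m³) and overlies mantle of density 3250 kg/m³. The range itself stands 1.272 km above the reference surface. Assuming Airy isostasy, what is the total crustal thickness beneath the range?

Root depth r = h ρ_c / (ρ_m − ρ_c) = 1.272 km × 2660 / 590 = 5.735 km.
Total thickness = T + h + r = 35.44 km + 1.272 km + 5.735 km = 42.4 km.

42.4 km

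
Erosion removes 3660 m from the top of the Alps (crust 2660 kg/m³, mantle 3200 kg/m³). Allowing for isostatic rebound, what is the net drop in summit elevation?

618 m

Rebound u = e ρ_c/ρ_m = 3660 m × 2660/3200 = 3042 m.
Net surface drop = e − u = 3660 m − 3042 m = e (ρ_m − ρ_c)/ρ_m = 618 m.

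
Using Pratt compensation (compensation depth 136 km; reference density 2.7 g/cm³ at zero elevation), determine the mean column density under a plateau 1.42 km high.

Pratt balance: ρ_ref D = ρ (D + h).
ρ = ρ_ref D/(D + h) = 2.7 × 136 km/(136 km + 1.42 km) = 2.67 g/cm³.

2.67 g/cm³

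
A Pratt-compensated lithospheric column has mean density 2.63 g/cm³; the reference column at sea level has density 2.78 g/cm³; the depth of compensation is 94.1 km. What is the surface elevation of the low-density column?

ρ_ref D = ρ (D + h) → h = D (ρ_ref − ρ)/ρ.
h = 94.1 km × (2.78 − 2.63)/2.63 = 5.37 km.

5.37 km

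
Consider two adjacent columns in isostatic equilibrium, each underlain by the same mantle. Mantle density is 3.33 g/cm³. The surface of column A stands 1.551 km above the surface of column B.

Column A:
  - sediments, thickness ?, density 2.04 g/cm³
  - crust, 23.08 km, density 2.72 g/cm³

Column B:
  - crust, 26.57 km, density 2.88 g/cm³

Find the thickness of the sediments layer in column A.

Take the compensation level at the base of the deeper column (depth z_c below the surface of column A) and equate Σ ρ_i t_i down to z_c; mantle fills any gap and the z_c terms cancel.
Column A: x×2.04 + 23.08×2.72 + (z_c − 23.08 − x)×3.33
Column B: 1.551×0 + 26.57×2.88 + (z_c − 1.551 − 26.57)×3.33
The z_c×3.33 term appears on both sides and cancels. Collect the known terms of each column as K = Σ(ρt)_known − 3.33 × (depth of known layers): K_A = 62.7776 − 3.33×23.08 = −14.0788; K_B = 76.5216 − 3.33×(1.551 + 26.57) = −17.12133.
Balance: K_A − x×(3.33 − 2.04) = K_B, so x = (K_A − K_B)/(3.33 − 2.04) = 3.04253/1.29 = 2.36 km.

2.36 km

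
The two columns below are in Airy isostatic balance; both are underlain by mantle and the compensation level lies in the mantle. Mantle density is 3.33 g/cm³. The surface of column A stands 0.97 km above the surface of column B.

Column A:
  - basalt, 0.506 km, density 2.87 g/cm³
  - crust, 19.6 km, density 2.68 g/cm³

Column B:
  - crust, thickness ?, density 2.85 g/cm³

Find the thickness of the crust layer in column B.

20.3 km

Take the compensation level at the base of the deeper column (depth z_c below the surface of column A) and equate Σ ρ_i t_i down to z_c; mantle fills any gap and the z_c terms cancel.
Column A: 0.506×2.87 + 19.6×2.68 + (z_c − 20.106)×3.33
Column B: 0.97×0 + x×2.85 + (z_c − 0.97 − 0 − x)×3.33
The z_c×3.33 term appears on both sides and cancels. Collect the known terms of each column as K = Σ(ρt)_known − 3.33 × (depth of known layers): K_A = 53.98022 − 3.33×20.106 = −12.97276; K_B = 0 − 3.33×(0.97 + 0) = −3.2301.
Balance: K_A = K_B − x×(3.33 − 2.85), so x = (K_B − K_A)/(3.33 − 2.85) = 9.74266/0.48 = 20.3 km.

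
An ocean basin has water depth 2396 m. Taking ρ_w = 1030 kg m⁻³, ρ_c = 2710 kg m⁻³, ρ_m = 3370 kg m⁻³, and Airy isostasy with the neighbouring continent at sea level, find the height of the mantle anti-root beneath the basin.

6100 m

Equating mass per unit area of the two columns: replacing crust with seawater at the top is compensated by replacing crust with mantle at the base: d (ρ_c − ρ_w) = a (ρ_m − ρ_c).
a = d (ρ_c − ρ_w)/(ρ_m − ρ_c) = 2396 m × 1680/660 = 6100 m.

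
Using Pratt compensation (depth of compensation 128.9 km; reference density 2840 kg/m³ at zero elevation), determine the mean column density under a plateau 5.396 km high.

Pratt balance: ρ_ref D = ρ (D + h).
ρ = ρ_ref D/(D + h) = 2840 × 128.9 km/(128.9 km + 5.396 km) = 2730 kg/m³.

2730 kg/m³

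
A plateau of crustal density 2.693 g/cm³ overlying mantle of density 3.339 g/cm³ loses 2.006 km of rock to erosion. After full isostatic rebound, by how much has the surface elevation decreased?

0.388 km

Rebound u = e ρ_c/ρ_m = 2.006 km × 2.693/3.339 = 1.618 km.
Net surface drop = e − u = 2.006 km − 1.618 km = e (ρ_m − ρ_c)/ρ_m = 0.388 km.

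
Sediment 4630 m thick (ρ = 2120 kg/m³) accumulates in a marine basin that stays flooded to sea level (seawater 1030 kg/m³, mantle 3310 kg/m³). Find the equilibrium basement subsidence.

Submarine loading: the sediment displaces seawater, and the subsidence is in turn flooded, so s (ρ_m − ρ_w) = t (ρ_sed − ρ_w).
s = 4630 m × (2120 − 1030) / (3310 − 1030) = 2210 m.

2210 m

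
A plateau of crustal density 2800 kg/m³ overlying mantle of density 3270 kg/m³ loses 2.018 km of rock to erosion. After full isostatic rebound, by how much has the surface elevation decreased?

Rebound u = e ρ_c/ρ_m = 2.018 km × 2800/3270 = 1.728 km.
Net surface drop = e − u = 2.018 km − 1.728 km = e (ρ_m − ρ_c)/ρ_m = 0.29 km.

0.29 km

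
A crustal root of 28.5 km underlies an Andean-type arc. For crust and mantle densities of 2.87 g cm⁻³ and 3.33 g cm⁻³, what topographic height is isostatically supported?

4.57 km

In Airy isostatic equilibrium: ρ_c h = (ρ_m − ρ_c) r.
h = r (ρ_m − ρ_c) / ρ_c = 28.5 km × (3.33 − 2.87) / 2.87 = 4.57 km.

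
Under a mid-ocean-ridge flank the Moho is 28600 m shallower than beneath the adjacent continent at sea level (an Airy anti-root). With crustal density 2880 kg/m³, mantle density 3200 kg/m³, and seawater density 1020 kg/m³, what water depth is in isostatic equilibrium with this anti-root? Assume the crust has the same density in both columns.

4920 m

Replacing a thickness d of crust by seawater at the top must be balanced by replacing crust with mantle at the base: d (ρ_c − ρ_w) = a (ρ_m − ρ_c).
d = a (ρ_m − ρ_c)/(ρ_c − ρ_w) = 28600 m × 320/1860 = 4920 m.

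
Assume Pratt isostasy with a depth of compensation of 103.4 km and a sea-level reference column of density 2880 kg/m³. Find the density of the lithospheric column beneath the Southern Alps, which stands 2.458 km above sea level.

Pratt balance: ρ_ref D = ρ (D + h).
ρ = ρ_ref D/(D + h) = 2880 × 103.4 km/(103.4 km + 2.458 km) = 2810 kg/m³.

2810 kg/m³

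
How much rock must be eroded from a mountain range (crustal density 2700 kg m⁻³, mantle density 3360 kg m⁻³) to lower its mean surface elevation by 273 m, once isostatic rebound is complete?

Net drop Δ = e − u = e − e ρ_c/ρ_m = e (ρ_m − ρ_c)/ρ_m.
e = Δ ρ_m/(ρ_m − ρ_c) = 273 m × 3360/660 = 1390 m.

1390 m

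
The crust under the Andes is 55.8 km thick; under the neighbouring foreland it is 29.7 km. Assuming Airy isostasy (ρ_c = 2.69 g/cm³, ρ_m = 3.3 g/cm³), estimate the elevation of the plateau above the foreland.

4.82 km

Excess crust Δ = 55.8 km − 29.7 km = 26.1 km, split between elevation h and root r with h + r = Δ.
Airy balance ρ_c h = (ρ_m − ρ_c) r gives r = h ρ_c/(ρ_m − ρ_c), so h (1 + ρ_c/(ρ_m − ρ_c)) = Δ, i.e. h = Δ (ρ_m − ρ_c)/ρ_m.
h = 26.1 km × 0.61/3.3 = 4.82 km.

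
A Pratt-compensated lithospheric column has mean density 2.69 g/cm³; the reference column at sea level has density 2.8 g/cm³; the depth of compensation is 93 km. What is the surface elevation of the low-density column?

ρ_ref D = ρ (D + h) → h = D (ρ_ref − ρ)/ρ.
h = 93 km × (2.8 − 2.69)/2.69 = 3.8 km.

3.8 km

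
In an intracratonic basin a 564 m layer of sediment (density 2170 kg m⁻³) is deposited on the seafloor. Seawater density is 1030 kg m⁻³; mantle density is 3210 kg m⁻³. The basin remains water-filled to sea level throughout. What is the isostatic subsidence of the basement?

295 m

Submarine loading: the sediment displaces seawater, and the subsidence is in turn flooded, so s (ρ_m − ρ_w) = t (ρ_sed − ρ_w).
s = 564 m × (2170 − 1030) / (3210 − 1030) = 295 m.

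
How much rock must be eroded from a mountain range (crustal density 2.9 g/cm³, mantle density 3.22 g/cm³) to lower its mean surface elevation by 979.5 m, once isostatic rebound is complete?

9860 m

Net drop Δ = e − u = e − e ρ_c/ρ_m = e (ρ_m − ρ_c)/ρ_m.
e = Δ ρ_m/(ρ_m − ρ_c) = 979.5 m × 3.22/0.32 = 9860 m.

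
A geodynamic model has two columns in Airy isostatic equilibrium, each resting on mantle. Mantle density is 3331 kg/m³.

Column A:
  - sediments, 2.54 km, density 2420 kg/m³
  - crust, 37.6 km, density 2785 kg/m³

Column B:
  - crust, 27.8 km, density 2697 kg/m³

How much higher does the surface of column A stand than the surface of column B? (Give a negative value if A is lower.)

1.57 km

For any compensation level in the mantle, the mantle terms cancel and isostasy reduces to e = (Σt_A − Σt_B) − (Σ(ρt)_A − Σ(ρt)_B) / ρ_m.
Σt_A = 40.14 km; Σt_B = 27.8 km; Σ(ρt)_A = 110862.8; Σ(ρt)_B = 74976.6 (in km·kg/m³).
e = (40.14 − 27.8) − (110862.8 − 74976.6) / 3331 = 1.57 km.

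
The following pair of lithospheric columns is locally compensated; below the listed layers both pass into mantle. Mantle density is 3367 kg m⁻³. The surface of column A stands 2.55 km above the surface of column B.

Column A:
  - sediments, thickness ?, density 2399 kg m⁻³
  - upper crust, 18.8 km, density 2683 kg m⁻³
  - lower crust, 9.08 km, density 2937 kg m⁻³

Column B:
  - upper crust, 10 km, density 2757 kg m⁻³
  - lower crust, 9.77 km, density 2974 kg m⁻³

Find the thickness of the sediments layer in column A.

1.82 km

Take the compensation level at the base of the deeper column (depth z_c below the surface of column A) and equate Σ ρ_i t_i down to z_c; mantle fills any gap and the z_c terms cancel.
Column A: x×2399 + 18.8×2683 + 9.08×2937 + (z_c − 27.88 − x)×3367
Column B: 2.55×0 + 10×2757 + 9.77×2974 + (z_c − 2.55 − 19.77)×3367
The z_c×3367 term appears on both sides and cancels. Collect the known terms of each column as K = Σ(ρt)_known − 3367 × (depth of known layers): K_A = 77108.36 − 3367×27.88 = −16763.6; K_B = 56625.98 − 3367×(2.55 + 19.77) = −18525.46.
Balance: K_A − x×(3367 − 2399) = K_B, so x = (K_A − K_B)/(3367 − 2399) = 1761.86/968 = 1.82 km.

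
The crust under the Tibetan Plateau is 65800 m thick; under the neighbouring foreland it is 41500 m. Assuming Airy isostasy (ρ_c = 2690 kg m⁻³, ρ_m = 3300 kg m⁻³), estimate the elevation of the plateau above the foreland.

Excess crust Δ = 65800 m − 41500 m = 24300 m, split between elevation h and root r with h + r = Δ.
Airy balance ρ_c h = (ρ_m − ρ_c) r gives r = h ρ_c/(ρ_m − ρ_c), so h (1 + ρ_c/(ρ_m − ρ_c)) = Δ, i.e. h = Δ (ρ_m − ρ_c)/ρ_m.
h = 24300 m × 610/3300 = 4490 m.

4490 m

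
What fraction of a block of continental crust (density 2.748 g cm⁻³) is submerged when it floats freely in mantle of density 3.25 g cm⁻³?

Submerged fraction = ρ_obj/ρ_fluid = 2.748/3.25 = 0.846.

0.846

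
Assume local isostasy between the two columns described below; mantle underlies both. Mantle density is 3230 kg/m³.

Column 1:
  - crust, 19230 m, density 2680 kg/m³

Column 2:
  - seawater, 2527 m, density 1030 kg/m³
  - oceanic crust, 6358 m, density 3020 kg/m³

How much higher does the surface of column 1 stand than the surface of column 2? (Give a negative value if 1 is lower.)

For any compensation level in the mantle, the mantle terms cancel and isostasy reduces to e = (Σt_1 − Σt_2) − (Σ(ρt)_1 − Σ(ρt)_2) / ρ_m.
Σt_1 = 19230 m; Σt_2 = 8885 m; Σ(ρt)_1 = 51536400; Σ(ρt)_2 = 21803970 (in m·kg/m³).
e = (19230 − 8885) − (51536400 − 21803970) / 3230 = 1140 m.

1140 m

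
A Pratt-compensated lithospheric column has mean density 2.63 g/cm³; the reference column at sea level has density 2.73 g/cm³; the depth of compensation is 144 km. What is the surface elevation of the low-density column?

ρ_ref D = ρ (D + h) → h = D (ρ_ref − ρ)/ρ.
h = 144 km × (2.73 − 2.63)/2.63 = 5.48 km.

5.48 km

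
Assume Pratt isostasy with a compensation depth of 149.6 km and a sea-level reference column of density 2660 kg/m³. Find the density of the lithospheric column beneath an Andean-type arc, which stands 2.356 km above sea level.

2620 kg/m³

Pratt balance: ρ_ref D = ρ (D + h).
ρ = ρ_ref D/(D + h) = 2660 × 149.6 km/(149.6 km + 2.356 km) = 2620 kg/m³.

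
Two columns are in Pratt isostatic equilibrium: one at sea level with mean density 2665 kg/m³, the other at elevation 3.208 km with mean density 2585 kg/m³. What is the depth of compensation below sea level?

104 km

ρ_ref D = ρ (D + h) → D (ρ_ref − ρ) = ρ h.
D = ρ h/(ρ_ref − ρ) = 2585 × 3.208 km/(2665 − 2585) = 104 km.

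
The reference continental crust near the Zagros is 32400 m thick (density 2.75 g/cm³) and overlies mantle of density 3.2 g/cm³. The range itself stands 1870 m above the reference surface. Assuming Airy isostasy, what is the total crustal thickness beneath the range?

Root depth r = h ρ_c / (ρ_m − ρ_c) = 1870 m × 2.75 / 0.45 = 11430 m.
Total thickness = T + h + r = 32400 m + 1870 m + 11430 m = 45700 m.

45700 m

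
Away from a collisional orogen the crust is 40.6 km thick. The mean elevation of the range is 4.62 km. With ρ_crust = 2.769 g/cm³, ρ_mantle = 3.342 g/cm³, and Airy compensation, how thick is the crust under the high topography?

67.5 km

Root depth r = h ρ_c / (ρ_m − ρ_c) = 4.62 km × 2.769 / 0.573 = 22.33 km.
Total thickness = T + h + r = 40.6 km + 4.62 km + 22.33 km = 67.5 km.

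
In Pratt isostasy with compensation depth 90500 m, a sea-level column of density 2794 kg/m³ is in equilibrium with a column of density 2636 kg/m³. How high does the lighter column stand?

5420 m

ρ_ref D = ρ (D + h) → h = D (ρ_ref − ρ)/ρ.
h = 90500 m × (2794 − 2636)/2636 = 5420 m.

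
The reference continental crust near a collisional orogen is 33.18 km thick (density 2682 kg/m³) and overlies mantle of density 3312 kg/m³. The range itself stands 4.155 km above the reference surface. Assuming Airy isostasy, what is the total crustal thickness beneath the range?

55 km

Root depth r = h ρ_c / (ρ_m − ρ_c) = 4.155 km × 2682 / 630 = 17.69 km.
Total thickness = T + h + r = 33.18 km + 4.155 km + 17.69 km = 55 km.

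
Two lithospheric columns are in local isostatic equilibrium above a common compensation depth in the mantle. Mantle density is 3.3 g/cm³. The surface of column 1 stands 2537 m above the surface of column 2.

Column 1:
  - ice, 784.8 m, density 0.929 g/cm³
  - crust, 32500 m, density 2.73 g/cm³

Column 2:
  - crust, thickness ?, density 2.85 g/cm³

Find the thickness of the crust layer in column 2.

26700 m

Take the compensation level at the base of the deeper column (depth z_c below the surface of column 1) and equate Σ ρ_i t_i down to z_c; mantle fills any gap and the z_c terms cancel.
Column 1: 784.8×0.929 + 32500×2.73 + (z_c − 33284.8)×3.3
Column 2: 2537×0 + x×2.85 + (z_c − 2537 − 0 − x)×3.3
The z_c×3.3 term appears on both sides and cancels. Collect the known terms of each column as K = Σ(ρt)_known − 3.3 × (depth of known layers): K_1 = 89454.0792 − 3.3×33284.8 = −20385.7608; K_2 = 0 − 3.3×(2537 + 0) = −8372.1.
Balance: K_1 = K_2 − x×(3.3 − 2.85), so x = (K_2 − K_1)/(3.3 − 2.85) = 12013.7/0.45 = 26700 m.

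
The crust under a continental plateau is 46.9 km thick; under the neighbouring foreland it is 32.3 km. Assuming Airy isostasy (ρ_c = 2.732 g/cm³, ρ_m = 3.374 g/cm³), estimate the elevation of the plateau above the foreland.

2.78 km

Excess crust Δ = 46.9 km − 32.3 km = 14.6 km, split between elevation h and root r with h + r = Δ.
Airy balance ρ_c h = (ρ_m − ρ_c) r gives r = h ρ_c/(ρ_m − ρ_c), so h (1 + ρ_c/(ρ_m − ρ_c)) = Δ, i.e. h = Δ (ρ_m − ρ_c)/ρ_m.
h = 14.6 km × 0.642/3.374 = 2.78 km.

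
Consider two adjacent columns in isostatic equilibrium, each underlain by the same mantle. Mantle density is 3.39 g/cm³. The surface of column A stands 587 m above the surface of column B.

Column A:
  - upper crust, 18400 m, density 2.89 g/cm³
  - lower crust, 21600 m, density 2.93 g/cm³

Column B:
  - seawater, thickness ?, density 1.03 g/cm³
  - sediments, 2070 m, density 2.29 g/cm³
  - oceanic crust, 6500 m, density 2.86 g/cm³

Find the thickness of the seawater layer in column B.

Take the compensation level at the base of the deeper column (depth z_c below the surface of column A) and equate Σ ρ_i t_i down to z_c; mantle fills any gap and the z_c terms cancel.
Column A: 18400×2.89 + 21600×2.93 + (z_c − 40000)×3.39
Column B: 587×0 + x×1.03 + 2070×2.29 + 6500×2.86 + (z_c − 587 − 8570 − x)×3.39
The z_c×3.39 term appears on both sides and cancels. Collect the known terms of each column as K = Σ(ρt)_known − 3.39 × (depth of known layers): K_A = 116464 − 3.39×40000 = −19136; K_B = 23330.3 − 3.39×(587 + 8570) = −7711.93.
Balance: K_A = K_B − x×(3.39 − 1.03), so x = (K_B − K_A)/(3.39 − 1.03) = 11424.1/2.36 = 4840 m.

4840 m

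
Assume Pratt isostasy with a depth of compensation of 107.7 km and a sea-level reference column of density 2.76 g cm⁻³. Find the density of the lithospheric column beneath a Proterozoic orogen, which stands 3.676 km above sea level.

2.67 g cm⁻³

Pratt balance: ρ_ref D = ρ (D + h).
ρ = ρ_ref D/(D + h) = 2.76 × 107.7 km/(107.7 km + 3.676 km) = 2.67 g cm⁻³.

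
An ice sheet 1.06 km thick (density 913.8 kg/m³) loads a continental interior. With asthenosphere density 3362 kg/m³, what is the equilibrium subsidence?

Isostatic balance requires: the ice load ρ_ice t is balanced by mantle displaced below, ρ_m s.
s = t ρ_ice / ρ_m = 1.06 km × 913.8/3362 = 0.288 km.

0.288 km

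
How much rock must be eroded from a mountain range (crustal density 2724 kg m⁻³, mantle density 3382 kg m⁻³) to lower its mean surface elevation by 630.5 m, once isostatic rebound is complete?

Net drop Δ = e − u = e − e ρ_c/ρ_m = e (ρ_m − ρ_c)/ρ_m.
e = Δ ρ_m/(ρ_m − ρ_c) = 630.5 m × 3382/658 = 3240 m.

3240 m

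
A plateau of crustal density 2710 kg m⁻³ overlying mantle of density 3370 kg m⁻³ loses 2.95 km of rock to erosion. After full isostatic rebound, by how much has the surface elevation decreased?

Rebound u = e ρ_c/ρ_m = 2.95 km × 2710/3370 = 2.372 km.
Net surface drop = e − u = 2.95 km − 2.372 km = e (ρ_m − ρ_c)/ρ_m = 0.578 km.

0.578 km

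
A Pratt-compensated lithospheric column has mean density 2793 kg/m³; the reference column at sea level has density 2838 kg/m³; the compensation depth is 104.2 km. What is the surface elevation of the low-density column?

ρ_ref D = ρ (D + h) → h = D (ρ_ref − ρ)/ρ.
h = 104.2 km × (2838 − 2793)/2793 = 1.68 km.

1.68 km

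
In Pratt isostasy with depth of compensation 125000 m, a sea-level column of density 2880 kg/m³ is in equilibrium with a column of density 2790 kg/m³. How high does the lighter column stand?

ρ_ref D = ρ (D + h) → h = D (ρ_ref − ρ)/ρ.
h = 125000 m × (2880 − 2790)/2790 = 4030 m.

4030 m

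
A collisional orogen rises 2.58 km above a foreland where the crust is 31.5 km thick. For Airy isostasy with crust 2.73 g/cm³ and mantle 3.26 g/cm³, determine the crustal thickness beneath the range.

Root depth r = h ρ_c / (ρ_m − ρ_c) = 2.58 km × 2.73 / 0.53 = 13.29 km.
Total thickness = T + h + r = 31.5 km + 2.58 km + 13.29 km = 47.4 km.

47.4 km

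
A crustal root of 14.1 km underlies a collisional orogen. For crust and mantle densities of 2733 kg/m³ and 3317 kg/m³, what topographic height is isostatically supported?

3.01 km

Equating mass per unit area of the two columns: ρ_c h = (ρ_m − ρ_c) r.
h = r (ρ_m − ρ_c) / ρ_c = 14.1 km × (3317 − 2733) / 2733 = 3.01 km.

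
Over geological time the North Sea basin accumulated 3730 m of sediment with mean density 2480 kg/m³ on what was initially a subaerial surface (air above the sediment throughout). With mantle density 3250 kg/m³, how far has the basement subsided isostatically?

Subaerial load: s = t ρ_sed / ρ_m = 3730 m × 2480/3250 = 2850 m.

2850 m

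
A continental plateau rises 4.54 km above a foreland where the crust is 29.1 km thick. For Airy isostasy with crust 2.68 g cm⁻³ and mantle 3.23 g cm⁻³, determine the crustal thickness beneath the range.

55.8 km

Root depth r = h ρ_c / (ρ_m − ρ_c) = 4.54 km × 2.68 / 0.55 = 22.12 km.
Total thickness = T + h + r = 29.1 km + 4.54 km + 22.12 km = 55.8 km.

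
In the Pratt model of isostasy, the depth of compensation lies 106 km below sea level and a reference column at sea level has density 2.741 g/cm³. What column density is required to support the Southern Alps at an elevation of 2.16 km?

2.69 g/cm³

Pratt balance: ρ_ref D = ρ (D + h).
ρ = ρ_ref D/(D + h) = 2.741 × 106 km/(106 km + 2.16 km) = 2.69 g/cm³.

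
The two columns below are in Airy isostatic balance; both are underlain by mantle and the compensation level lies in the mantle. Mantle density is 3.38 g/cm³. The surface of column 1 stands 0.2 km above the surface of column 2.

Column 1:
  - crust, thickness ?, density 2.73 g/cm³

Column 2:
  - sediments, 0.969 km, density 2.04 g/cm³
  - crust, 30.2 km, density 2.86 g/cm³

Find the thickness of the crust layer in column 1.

27.2 km

Take the compensation level at the base of the deeper column (depth z_c below the surface of column 1) and equate Σ ρ_i t_i down to z_c; mantle fills any gap and the z_c terms cancel.
Column 1: x×2.73 + (z_c − 0 − x)×3.38
Column 2: 0.2×0 + 0.969×2.04 + 30.2×2.86 + (z_c − 0.2 − 31.169)×3.38
The z_c×3.38 term appears on both sides and cancels. Collect the known terms of each column as K = Σ(ρt)_known − 3.38 × (depth of known layers): K_1 = 0 − 3.38×0 = 0; K_2 = 88.34876 − 3.38×(0.2 + 31.169) = −17.67846.
Balance: K_1 − x×(3.38 − 2.73) = K_2, so x = (K_1 − K_2)/(3.38 − 2.73) = 17.6785/0.65 = 27.2 km.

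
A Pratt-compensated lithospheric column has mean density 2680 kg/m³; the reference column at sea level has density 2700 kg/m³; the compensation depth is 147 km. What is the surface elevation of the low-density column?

ρ_ref D = ρ (D + h) → h = D (ρ_ref − ρ)/ρ.
h = 147 km × (2700 − 2680)/2680 = 1.1 km.

1.1 km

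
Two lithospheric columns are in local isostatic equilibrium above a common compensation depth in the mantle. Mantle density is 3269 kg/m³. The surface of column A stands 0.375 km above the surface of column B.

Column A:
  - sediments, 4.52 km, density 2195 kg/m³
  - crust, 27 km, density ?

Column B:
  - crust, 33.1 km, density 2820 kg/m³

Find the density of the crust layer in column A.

Take the compensation level at the base of the deeper column (depth z_c below the surface of column A) and equate Σ ρ_i t_i down to z_c; mantle fills any gap and the z_c terms cancel.
Column A: 4.52×2195 + 27×ρ + (z_c − 31.52)×3269
Column B: 0.375×0 + 33.1×2820 + (z_c − 0.375 − 33.1)×3269
The z_c×3269 term appears on both sides and cancels. Collect the known terms of each column as K = Σ(ρt)_known − 3269 × (depth of known layers): K_A = 9921.4 − 3269×31.52 = −93117.48; K_B = 93342 − 3269×(0.375 + 33.1) = −16087.775.
Balance: K_A + 27×ρ = K_B, so ρ = (K_B − K_A)/27 = 77029.7/27 = 2850 kg/m³.

2850 kg/m³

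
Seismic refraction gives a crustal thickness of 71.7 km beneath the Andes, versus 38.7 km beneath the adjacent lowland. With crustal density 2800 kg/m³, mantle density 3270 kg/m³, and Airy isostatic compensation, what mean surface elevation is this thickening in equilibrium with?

4.74 km

Excess crust Δ = 71.7 km − 38.7 km = 33 km, split between elevation h and root r with h + r = Δ.
Airy balance ρ_c h = (ρ_m − ρ_c) r gives r = h ρ_c/(ρ_m − ρ_c), so h (1 + ρ_c/(ρ_m − ρ_c)) = Δ, i.e. h = Δ (ρ_m − ρ_c)/ρ_m.
h = 33 km × 470/3270 = 4.74 km.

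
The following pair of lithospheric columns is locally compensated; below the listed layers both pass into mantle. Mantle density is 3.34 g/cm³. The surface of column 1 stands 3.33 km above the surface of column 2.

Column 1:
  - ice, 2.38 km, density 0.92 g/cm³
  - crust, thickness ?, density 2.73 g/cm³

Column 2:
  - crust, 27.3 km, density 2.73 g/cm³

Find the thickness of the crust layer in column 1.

36.1 km

Take the compensation level at the base of the deeper column (depth z_c below the surface of column 1) and equate Σ ρ_i t_i down to z_c; mantle fills any gap and the z_c terms cancel.
Column 1: 2.38×0.92 + x×2.73 + (z_c − 2.38 − x)×3.34
Column 2: 3.33×0 + 27.3×2.73 + (z_c − 3.33 − 27.3)×3.34
The z_c×3.34 term appears on both sides and cancels. Collect the known terms of each column as K = Σ(ρt)_known − 3.34 × (depth of known layers): K_1 = 2.1896 − 3.34×2.38 = −5.7596; K_2 = 74.529 − 3.34×(3.33 + 27.3) = −27.7752.
Balance: K_1 − x×(3.34 − 2.73) = K_2, so x = (K_1 − K_2)/(3.34 − 2.73) = 22.0156/0.61 = 36.1 km.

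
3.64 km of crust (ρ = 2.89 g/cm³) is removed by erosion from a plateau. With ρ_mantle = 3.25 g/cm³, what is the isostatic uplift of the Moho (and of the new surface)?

Unloading: uplift u = e ρ_c/ρ_m = 3.64 km × 2.89/3.25 = 3.24 km.

3.24 km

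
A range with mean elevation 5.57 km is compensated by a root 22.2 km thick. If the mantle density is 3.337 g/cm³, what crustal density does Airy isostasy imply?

2.67 g/cm³

ρ_c h = (ρ_m − ρ_c) r → ρ_c (h + r) = ρ_m r → ρ_c = ρ_m r / (h + r).
ρ_c = 3.337 × 22.2 km / (5.57 km + 22.2 km) = 2.67 g/cm³.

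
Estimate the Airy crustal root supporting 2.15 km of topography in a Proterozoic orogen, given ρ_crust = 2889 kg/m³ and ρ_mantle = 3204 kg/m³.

By Archimedes' principle applied to the lithosphere: the weight of the topography is balanced by the buoyancy of the root, ρ_c h = (ρ_m − ρ_c) r.
r = h · ρ_c / (ρ_m − ρ_c) = 2.15 km × 2889 / (3204 − 2889) = 19.7 km.

19.7 km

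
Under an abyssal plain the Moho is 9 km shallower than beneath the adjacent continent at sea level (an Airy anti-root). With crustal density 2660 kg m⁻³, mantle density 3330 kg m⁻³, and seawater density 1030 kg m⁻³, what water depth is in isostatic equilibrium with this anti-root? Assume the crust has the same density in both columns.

3.7 km

Replacing a thickness d of crust by seawater at the top must be balanced by replacing crust with mantle at the base: d (ρ_c − ρ_w) = a (ρ_m − ρ_c).
d = a (ρ_m − ρ_c)/(ρ_c − ρ_w) = 9 km × 670/1630 = 3.7 km.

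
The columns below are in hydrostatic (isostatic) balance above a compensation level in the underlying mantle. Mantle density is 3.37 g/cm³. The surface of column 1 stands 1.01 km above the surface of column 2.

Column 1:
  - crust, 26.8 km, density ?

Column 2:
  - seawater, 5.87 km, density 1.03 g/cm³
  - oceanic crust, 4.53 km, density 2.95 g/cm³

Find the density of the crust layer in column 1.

Take the compensation level at the base of the deeper column (depth z_c below the surface of column 1) and equate Σ ρ_i t_i down to z_c; mantle fills any gap and the z_c terms cancel.
Column 1: 26.8×ρ + (z_c − 26.8)×3.37
Column 2: 1.01×0 + 5.87×1.03 + 4.53×2.95 + (z_c − 1.01 − 10.4)×3.37
The z_c×3.37 term appears on both sides and cancels. Collect the known terms of each column as K = Σ(ρt)_known − 3.37 × (depth of known layers): K_1 = 0 − 3.37×26.8 = −90.316; K_2 = 19.4096 − 3.37×(1.01 + 10.4) = −19.0421.
Balance: K_1 + 26.8×ρ = K_2, so ρ = (K_2 − K_1)/26.8 = 71.2739/26.8 = 2.66 g/cm³.

2.66 g/cm³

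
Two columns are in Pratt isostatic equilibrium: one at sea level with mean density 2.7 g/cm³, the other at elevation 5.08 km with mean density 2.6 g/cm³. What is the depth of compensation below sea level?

ρ_ref D = ρ (D + h) → D (ρ_ref − ρ) = ρ h.
D = ρ h/(ρ_ref − ρ) = 2.6 × 5.08 km/(2.7 − 2.6) = 132 km.

132 km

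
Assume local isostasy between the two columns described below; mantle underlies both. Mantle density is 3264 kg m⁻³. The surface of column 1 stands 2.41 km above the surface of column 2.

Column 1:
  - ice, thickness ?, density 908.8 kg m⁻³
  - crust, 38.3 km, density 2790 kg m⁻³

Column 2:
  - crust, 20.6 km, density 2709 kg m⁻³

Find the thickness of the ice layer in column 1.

Take the compensation level at the base of the deeper column (depth z_c below the surface of column 1) and equate Σ ρ_i t_i down to z_c; mantle fills any gap and the z_c terms cancel.
Column 1: x×908.8 + 38.3×2790 + (z_c − 38.3 − x)×3264
Column 2: 2.41×0 + 20.6×2709 + (z_c − 2.41 − 20.6)×3264
The z_c×3264 term appears on both sides and cancels. Collect the known terms of each column as K = Σ(ρt)_known − 3264 × (depth of known layers): K_1 = 106857 − 3264×38.3 = −18154.2; K_2 = 55805.4 − 3264×(2.41 + 20.6) = −19299.24.
Balance: K_1 − x×(3264 − 908.8) = K_2, so x = (K_1 − K_2)/(3264 − 908.8) = 1145.04/2355.2 = 0.486 km.

0.486 km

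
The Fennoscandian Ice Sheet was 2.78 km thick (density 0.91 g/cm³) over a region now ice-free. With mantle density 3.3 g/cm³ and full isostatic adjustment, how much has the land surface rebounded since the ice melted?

0.767 km

Removing the load lets mantle flow back in; uplift u satisfies ρ_ice t = ρ_m u.
u = t ρ_ice/ρ_m = 2.78 km × 0.91/3.3 = 0.767 km.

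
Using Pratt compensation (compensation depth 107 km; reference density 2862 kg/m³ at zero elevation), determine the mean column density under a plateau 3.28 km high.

Pratt balance: ρ_ref D = ρ (D + h).
ρ = ρ_ref D/(D + h) = 2862 × 107 km/(107 km + 3.28 km) = 2780 kg/m³.

2780 kg/m³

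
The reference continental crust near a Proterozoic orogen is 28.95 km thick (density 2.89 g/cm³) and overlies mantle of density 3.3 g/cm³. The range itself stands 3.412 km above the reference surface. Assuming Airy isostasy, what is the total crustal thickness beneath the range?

56.4 km

Root depth r = h ρ_c / (ρ_m − ρ_c) = 3.412 km × 2.89 / 0.41 = 24.05 km.
Total thickness = T + h + r = 28.95 km + 3.412 km + 24.05 km = 56.4 km.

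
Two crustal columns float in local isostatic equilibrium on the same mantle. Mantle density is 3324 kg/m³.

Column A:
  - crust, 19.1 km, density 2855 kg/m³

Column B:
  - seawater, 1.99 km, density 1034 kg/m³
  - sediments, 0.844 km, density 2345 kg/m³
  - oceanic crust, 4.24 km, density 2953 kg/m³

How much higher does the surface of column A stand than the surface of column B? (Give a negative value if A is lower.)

0.602 km

For any compensation level in the mantle, the mantle terms cancel and isostasy reduces to e = (Σt_A − Σt_B) − (Σ(ρt)_A − Σ(ρt)_B) / ρ_m.
Σt_A = 19.1 km; Σt_B = 7.074 km; Σ(ρt)_A = 54530.5; Σ(ρt)_B = 16557.56 (in km·kg/m³).
e = (19.1 − 7.074) − (54530.5 − 16557.56) / 3324 = 0.602 km.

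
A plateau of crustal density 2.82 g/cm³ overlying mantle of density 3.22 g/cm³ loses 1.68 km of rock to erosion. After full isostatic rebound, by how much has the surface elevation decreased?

0.209 km

Rebound u = e ρ_c/ρ_m = 1.68 km × 2.82/3.22 = 1.471 km.
Net surface drop = e − u = 1.68 km − 1.471 km = e (ρ_m − ρ_c)/ρ_m = 0.209 km.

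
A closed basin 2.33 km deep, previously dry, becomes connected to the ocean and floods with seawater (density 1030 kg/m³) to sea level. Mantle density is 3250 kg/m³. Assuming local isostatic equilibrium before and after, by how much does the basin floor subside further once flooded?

After flooding the water column is d + s deep. Its weight must equal the weight of mantle displaced by the extra subsidence s: (d + s) ρ_w = s ρ_m.
s = d ρ_w / (ρ_m − ρ_w) = 2.33 km × 1030/(3250 − 1030) = 1.08 km.

1.08 km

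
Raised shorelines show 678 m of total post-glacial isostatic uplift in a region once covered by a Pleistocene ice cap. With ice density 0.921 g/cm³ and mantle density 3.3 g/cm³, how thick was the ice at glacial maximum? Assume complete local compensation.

u = t ρ_ice/ρ_m → t = u ρ_m/ρ_ice = 678 m × 3.3/0.921 = 2430 m.

2430 m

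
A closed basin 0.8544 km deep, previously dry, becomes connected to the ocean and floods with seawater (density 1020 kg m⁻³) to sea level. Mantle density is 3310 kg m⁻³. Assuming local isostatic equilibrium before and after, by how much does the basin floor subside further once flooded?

After flooding the water column is d + s deep. Its weight must equal the weight of mantle displaced by the extra subsidence s: (d + s) ρ_w = s ρ_m.
s = d ρ_w / (ρ_m − ρ_w) = 0.8544 km × 1020/(3310 − 1020) = 0.381 km.

0.381 km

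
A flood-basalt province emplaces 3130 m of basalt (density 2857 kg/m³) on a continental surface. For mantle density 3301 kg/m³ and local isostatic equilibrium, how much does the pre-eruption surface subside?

2710 m

Subaerial loading: s = t ρ_load / ρ_m.
s = 3130 m × 2857/3301 = 2710 m.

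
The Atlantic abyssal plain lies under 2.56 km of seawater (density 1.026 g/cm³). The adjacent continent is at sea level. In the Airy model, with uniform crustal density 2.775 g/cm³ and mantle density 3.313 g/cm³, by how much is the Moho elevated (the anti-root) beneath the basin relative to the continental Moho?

In Airy isostatic equilibrium: replacing crust with seawater at the top is compensated by replacing crust with mantle at the base: d (ρ_c − ρ_w) = a (ρ_m − ρ_c).
a = d (ρ_c − ρ_w)/(ρ_m − ρ_c) = 2.56 km × 1.749/0.538 = 8.32 km.

8.32 km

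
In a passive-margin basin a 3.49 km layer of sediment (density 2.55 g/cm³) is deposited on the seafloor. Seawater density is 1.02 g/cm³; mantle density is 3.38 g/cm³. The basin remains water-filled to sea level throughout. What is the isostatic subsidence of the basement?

Submarine loading: the sediment displaces seawater, and the subsidence is in turn flooded, so s (ρ_m − ρ_w) = t (ρ_sed − ρ_w).
s = 3.49 km × (2.55 − 1.02) / (3.38 − 1.02) = 2.26 km.

2.26 km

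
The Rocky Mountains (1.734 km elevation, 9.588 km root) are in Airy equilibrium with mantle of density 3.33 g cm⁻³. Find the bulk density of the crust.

2.82 g cm⁻³

ρ_c h = (ρ_m − ρ_c) r → ρ_c (h + r) = ρ_m r → ρ_c = ρ_m r / (h + r).
ρ_c = 3.33 × 9.588 km / (1.734 km + 9.588 km) = 2.82 g cm⁻³.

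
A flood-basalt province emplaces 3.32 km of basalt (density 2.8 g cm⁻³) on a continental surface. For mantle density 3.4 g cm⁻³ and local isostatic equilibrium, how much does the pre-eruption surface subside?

2.73 km

Subaerial loading: s = t ρ_load / ρ_m.
s = 3.32 km × 2.8/3.4 = 2.73 km.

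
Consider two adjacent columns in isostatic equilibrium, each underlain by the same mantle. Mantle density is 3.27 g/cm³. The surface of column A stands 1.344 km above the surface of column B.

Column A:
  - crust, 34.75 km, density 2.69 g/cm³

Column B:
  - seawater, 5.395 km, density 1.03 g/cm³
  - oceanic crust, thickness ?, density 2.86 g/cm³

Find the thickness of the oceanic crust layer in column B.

Take the compensation level at the base of the deeper column (depth z_c below the surface of column A) and equate Σ ρ_i t_i down to z_c; mantle fills any gap and the z_c terms cancel.
Column A: 34.75×2.69 + (z_c − 34.75)×3.27
Column B: 1.344×0 + 5.395×1.03 + x×2.86 + (z_c − 1.344 − 5.395 − x)×3.27
The z_c×3.27 term appears on both sides and cancels. Collect the known terms of each column as K = Σ(ρt)_known − 3.27 × (depth of known layers): K_A = 93.4775 − 3.27×34.75 = −20.155; K_B = 5.55685 − 3.27×(1.344 + 5.395) = −16.47968.
Balance: K_A = K_B − x×(3.27 − 2.86), so x = (K_B − K_A)/(3.27 − 2.86) = 3.67532/0.41 = 8.96 km.

8.96 km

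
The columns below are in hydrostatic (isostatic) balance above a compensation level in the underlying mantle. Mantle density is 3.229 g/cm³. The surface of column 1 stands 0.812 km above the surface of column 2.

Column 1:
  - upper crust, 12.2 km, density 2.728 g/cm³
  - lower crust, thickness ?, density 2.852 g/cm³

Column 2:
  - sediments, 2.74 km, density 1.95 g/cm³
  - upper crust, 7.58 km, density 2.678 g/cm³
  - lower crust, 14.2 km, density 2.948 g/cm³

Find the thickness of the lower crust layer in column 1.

Take the compensation level at the base of the deeper column (depth z_c below the surface of column 1) and equate Σ ρ_i t_i down to z_c; mantle fills any gap and the z_c terms cancel.
Column 1: 12.2×2.728 + x×2.852 + (z_c − 12.2 − x)×3.229
Column 2: 0.812×0 + 2.74×1.95 + 7.58×2.678 + 14.2×2.948 + (z_c − 0.812 − 24.52)×3.229
The z_c×3.229 term appears on both sides and cancels. Collect the known terms of each column as K = Σ(ρt)_known − 3.229 × (depth of known layers): K_1 = 33.2816 − 3.229×12.2 = −6.1122; K_2 = 67.50384 − 3.229×(0.812 + 24.52) = −14.293188.
Balance: K_1 − x×(3.229 − 2.852) = K_2, so x = (K_1 − K_2)/(3.229 − 2.852) = 8.18099/0.377 = 21.7 km.

21.7 km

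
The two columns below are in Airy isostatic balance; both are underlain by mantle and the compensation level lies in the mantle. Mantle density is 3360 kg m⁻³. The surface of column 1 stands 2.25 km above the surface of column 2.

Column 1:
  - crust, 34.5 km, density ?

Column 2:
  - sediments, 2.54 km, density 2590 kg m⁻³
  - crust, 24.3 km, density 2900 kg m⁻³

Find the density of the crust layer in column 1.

2760 kg m⁻³

Take the compensation level at the base of the deeper column (depth z_c below the surface of column 1) and equate Σ ρ_i t_i down to z_c; mantle fills any gap and the z_c terms cancel.
Column 1: 34.5×ρ + (z_c − 34.5)×3360
Column 2: 2.25×0 + 2.54×2590 + 24.3×2900 + (z_c − 2.25 − 26.84)×3360
The z_c×3360 term appears on both sides and cancels. Collect the known terms of each column as K = Σ(ρt)_known − 3360 × (depth of known layers): K_1 = 0 − 3360×34.5 = −115920; K_2 = 77048.6 − 3360×(2.25 + 26.84) = −20693.8.
Balance: K_1 + 34.5×ρ = K_2, so ρ = (K_2 − K_1)/34.5 = 95226.2/34.5 = 2760 kg m⁻³.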